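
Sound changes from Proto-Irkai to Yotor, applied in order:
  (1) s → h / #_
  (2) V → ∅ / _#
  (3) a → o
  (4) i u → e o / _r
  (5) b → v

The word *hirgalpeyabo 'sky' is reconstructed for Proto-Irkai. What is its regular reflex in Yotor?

Yotor: *hirgalpeyabo
  hirgalpeyabo (rule 1 does not apply)
  hirgalpeyabo → hirgalpeyab   [apocope]
  hirgalpeyab → hirgolpeyob   [vowel merger]
  hirgolpeyob → hergolpeyob   [pre-rhotic lowering]
  hergolpeyob → hergolpeyov   [unconditioned shift]
  giving Yotor hergolpeyov.

hergolpeyov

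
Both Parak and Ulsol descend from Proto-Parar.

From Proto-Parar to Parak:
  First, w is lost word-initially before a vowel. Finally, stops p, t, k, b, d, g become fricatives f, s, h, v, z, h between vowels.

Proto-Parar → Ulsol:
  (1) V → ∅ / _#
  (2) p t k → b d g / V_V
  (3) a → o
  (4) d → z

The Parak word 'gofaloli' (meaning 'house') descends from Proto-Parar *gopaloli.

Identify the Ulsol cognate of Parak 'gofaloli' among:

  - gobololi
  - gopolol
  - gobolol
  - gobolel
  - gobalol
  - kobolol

gobolol

Ulsol: *gopaloli > gopalol > gobalol > gobolol  (by apocope, intervocalic voicing, vowel merger)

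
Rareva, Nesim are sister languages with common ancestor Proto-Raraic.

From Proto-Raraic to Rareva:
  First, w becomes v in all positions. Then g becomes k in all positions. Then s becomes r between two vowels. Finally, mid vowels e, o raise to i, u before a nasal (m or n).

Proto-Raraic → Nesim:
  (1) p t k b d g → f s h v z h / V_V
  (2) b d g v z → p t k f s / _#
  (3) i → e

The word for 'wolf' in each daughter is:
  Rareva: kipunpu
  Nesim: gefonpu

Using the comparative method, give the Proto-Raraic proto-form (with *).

Position 3: Rareva has p, Nesim has f. Rareva preserves p here (none of its changes turn any other segment into p), so the proto-segment is *p.
Position 2: Rareva has i, Nesim has e. Taking the neighbouring segments as reconstructed: Rareva i can only go back to *i; Nesim e could go back to *e or *i — the one source consistent with every daughter is *i.
This points to *giponpu. Verify forward in each daughter:
Rareva: *giponpu
  giponpu (rule 1 does not apply)
  giponpu → kiponpu   [unconditioned shift]
  kiponpu (rule 3 does not apply)
  kiponpu → kipunpu   [pre-nasal raising]
  giving Rareva kipunpu.
Nesim: *giponpu > gifonpu > gefonpu  (by intervocalic lenition, vowel merger)
No other proto-form is consistent with every reflex, so the reconstruction is *giponpu.

*giponpu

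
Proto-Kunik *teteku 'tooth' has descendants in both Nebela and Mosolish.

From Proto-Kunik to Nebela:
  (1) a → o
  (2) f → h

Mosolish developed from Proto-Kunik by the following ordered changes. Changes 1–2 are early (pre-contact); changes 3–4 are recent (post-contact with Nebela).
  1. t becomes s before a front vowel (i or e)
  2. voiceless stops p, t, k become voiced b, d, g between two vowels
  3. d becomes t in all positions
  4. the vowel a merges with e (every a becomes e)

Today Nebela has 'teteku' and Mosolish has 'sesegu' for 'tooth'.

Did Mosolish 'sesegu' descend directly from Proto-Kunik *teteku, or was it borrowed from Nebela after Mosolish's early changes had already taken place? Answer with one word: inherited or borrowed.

inherited

If inherited, *teteku would pass through all of Mosolish's changes:
Mosolish: *teteku
  teteku → seseku   [palatalisation]
  seseku → sesegu   [intervocalic voicing]
  sesegu (rule 3 does not apply)
  sesegu (rule 4 does not apply)
  giving Mosolish sesegu.
If borrowed from Nebela 'teteku' after the early changes, it would undergo only the recent ones:
  rule 3 (unconditioned shift): no change (teteku)
  rule 4 (vowel merger): no change (teteku)
  ⇒ as a loan: teteku
Mosolish 'sesegu' matches the inherited outcome exactly, so it is an inherited cognate, not a loan.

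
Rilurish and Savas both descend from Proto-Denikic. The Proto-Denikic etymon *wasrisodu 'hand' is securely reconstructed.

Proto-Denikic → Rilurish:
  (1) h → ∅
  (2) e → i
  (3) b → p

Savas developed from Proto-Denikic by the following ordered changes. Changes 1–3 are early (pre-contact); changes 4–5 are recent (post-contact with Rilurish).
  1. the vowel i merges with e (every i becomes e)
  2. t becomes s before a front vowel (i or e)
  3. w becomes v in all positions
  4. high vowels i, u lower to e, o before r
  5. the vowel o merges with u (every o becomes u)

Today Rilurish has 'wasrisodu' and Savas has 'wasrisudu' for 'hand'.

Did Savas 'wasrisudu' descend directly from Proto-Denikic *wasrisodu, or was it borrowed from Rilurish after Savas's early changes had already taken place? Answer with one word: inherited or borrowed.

borrowed

If inherited, *wasrisodu would pass through all of Savas's changes:
Savas: *wasrisodu
  wasrisodu → wasresodu   [vowel merger]
  wasresodu (rule 2 does not apply)
  wasresodu → vasresodu   [unconditioned shift]
  vasresodu (rule 4 does not apply)
  vasresodu → vasresudu   [vowel merger]
  giving Savas vasresudu.
If borrowed from Rilurish 'wasrisodu' after the early changes, it would undergo only the recent ones:
  rule 4 (pre-rhotic lowering): no change (wasrisodu)
  rule 5 (vowel merger): wasrisodu → wasrisudu
  ⇒ as a loan: wasrisudu
Savas 'wasrisudu' matches the loan outcome 'wasrisudu', not the inherited 'vasresudu' — it skipped the early Savas changes, so it was borrowed from Rilurish.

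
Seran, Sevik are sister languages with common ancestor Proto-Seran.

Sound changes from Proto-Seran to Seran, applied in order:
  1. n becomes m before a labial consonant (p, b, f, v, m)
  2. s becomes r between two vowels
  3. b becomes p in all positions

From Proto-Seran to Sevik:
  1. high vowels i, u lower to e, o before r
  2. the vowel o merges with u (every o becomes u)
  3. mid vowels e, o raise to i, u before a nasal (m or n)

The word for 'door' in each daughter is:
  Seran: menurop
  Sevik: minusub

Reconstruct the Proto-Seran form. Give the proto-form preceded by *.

Position 7: Seran has p, Sevik has b. Sevik preserves b here (none of its changes turn any other segment into b), so the proto-segment is *b.
Position 6: Seran has o, Sevik has u. Seran preserves o here (none of its changes turn any other segment into o), so the proto-segment is *o.
Position 2: Seran has e, Sevik has i. Seran preserves e here (none of its changes turn any other segment into e), so the proto-segment is *e.
This points to *menusob. Verify forward in each daughter:
Seran: *menusob
  menusob (rule 1 does not apply)
  menusob → menurob   [rhotacism]
  menurob → menurop   [unconditioned shift]
  giving Seran menurop.
Sevik: *menusob > menusub > minusub  (by vowel merger, pre-nasal raising)
*menusob is the unique common source.

*menusob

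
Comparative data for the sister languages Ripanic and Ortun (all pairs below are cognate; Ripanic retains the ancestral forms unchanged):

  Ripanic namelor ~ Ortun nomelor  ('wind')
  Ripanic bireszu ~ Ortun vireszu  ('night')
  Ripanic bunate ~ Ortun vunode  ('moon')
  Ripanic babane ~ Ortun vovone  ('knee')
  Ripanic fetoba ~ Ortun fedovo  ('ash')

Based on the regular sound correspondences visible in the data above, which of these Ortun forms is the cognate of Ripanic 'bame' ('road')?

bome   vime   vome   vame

babane ~ vovone — Ripanic b corresponds to Ortun v word-initially before a back vowel.
namelor ~ nomelor — Ripanic a corresponds to Ortun o after a consonant, before a nasal.
Applying these to Ripanic 'bame':
  bame → vame   (b→v word-initially before a back vowel)
  vame → vome   (a→o after a consonant, before a nasal)
So the Ortun cognate is 'vome'.

vome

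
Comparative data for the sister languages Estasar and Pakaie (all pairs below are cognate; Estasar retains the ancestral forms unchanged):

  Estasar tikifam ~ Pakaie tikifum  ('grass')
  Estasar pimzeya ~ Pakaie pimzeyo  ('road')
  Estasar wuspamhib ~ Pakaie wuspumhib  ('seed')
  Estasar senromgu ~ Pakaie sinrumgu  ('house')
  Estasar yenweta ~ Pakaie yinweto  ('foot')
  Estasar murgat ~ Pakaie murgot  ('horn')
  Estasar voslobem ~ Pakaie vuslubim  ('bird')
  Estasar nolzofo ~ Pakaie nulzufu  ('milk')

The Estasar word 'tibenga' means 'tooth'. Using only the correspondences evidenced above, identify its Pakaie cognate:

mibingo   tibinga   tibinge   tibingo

senromgu ~ sinrumgu, yenweta ~ yinweto — Estasar e corresponds to Pakaie i after a consonant, before a nasal.
pimzeya ~ pimzeyo, yenweta ~ yinweto — Estasar a corresponds to Pakaie o word-finally.
Applying these to Estasar 'tibenga':
  tibenga → tibinga   (e→i after a consonant, before a nasal)
  tibinga → tibingo   (a→o word-finally)
So the Pakaie cognate is 'tibingo'.

tibingo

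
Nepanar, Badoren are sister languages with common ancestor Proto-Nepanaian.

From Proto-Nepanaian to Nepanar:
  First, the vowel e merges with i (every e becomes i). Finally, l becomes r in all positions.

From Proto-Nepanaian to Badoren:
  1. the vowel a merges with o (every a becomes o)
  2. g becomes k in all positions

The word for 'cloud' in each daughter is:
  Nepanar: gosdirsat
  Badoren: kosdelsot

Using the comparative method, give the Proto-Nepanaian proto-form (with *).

Position 8: Nepanar has a, Badoren has o. Nepanar preserves a here (none of its changes turn any other segment into a), so the proto-segment is *a.
Position 6: Nepanar has r, Badoren has l. Badoren preserves l here (none of its changes turn any other segment into l), so the proto-segment is *l.
This points to *gosdelsat. Verify forward in each daughter:
Nepanar: start from *gosdelsat.
  rule 1 (vowel merger): gosdelsat → gosdilsat
  rule 2 (unconditioned shift): gosdilsat → gosdirsat
  ⇒ Nepanar gosdirsat
Badoren: *gosdelsat
  gosdelsat → gosdelsot   [vowel merger]
  gosdelsot → kosdelsot   [unconditioned shift]
  giving Badoren kosdelsot.
No other proto-form is consistent with every reflex, so the reconstruction is *gosdelsat.

*gosdelsat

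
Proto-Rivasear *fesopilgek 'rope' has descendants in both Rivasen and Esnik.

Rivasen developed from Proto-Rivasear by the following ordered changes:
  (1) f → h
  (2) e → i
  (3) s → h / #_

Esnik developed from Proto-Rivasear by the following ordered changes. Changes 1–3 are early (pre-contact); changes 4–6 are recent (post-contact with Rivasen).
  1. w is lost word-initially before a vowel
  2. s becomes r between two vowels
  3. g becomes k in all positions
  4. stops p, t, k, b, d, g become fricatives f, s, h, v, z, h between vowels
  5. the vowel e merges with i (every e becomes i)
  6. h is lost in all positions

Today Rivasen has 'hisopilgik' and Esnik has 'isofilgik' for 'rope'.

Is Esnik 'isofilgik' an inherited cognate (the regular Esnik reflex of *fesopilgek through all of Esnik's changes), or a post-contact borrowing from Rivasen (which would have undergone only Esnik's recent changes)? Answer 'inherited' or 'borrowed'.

borrowed

If inherited, *fesopilgek would pass through all of Esnik's changes:
Esnik: start from *fesopilgek.
  rule 1: no change — fesopilgek
  rule 2 (rhotacism): fesopilgek → feropilgek
  rule 3 (unconditioned shift): feropilgek → feropilkek
  rule 4 (intervocalic lenition): feropilkek → ferofilkek
  rule 5 (vowel merger): ferofilkek → firofilkik
  rule 6: no change — firofilkik
  ⇒ Esnik firofilkik
If borrowed from Rivasen 'hisopilgik' after the early changes, it would undergo only the recent ones:
  rule 4 (intervocalic lenition): hisopilgik → hisofilgik
  rule 5 (vowel merger): no change (hisofilgik)
  rule 6 (h-loss): hisofilgik → isofilgik
  ⇒ as a loan: isofilgik
Esnik 'isofilgik' matches the loan outcome 'isofilgik', not the inherited 'firofilkik' — it skipped the early Esnik changes, so it was borrowed from Rivasen.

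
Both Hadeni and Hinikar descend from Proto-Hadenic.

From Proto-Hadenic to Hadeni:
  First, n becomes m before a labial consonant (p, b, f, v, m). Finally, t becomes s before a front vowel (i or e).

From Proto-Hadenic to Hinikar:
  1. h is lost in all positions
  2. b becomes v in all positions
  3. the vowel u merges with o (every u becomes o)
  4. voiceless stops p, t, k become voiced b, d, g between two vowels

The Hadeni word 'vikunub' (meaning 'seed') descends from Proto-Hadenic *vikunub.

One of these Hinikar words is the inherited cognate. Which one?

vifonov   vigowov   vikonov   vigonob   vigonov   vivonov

Hinikar: start from *vikunub.
  rule 1: no change — vikunub
  rule 2 (unconditioned shift): vikunub → vikunuv
  rule 3 (vowel merger): vikunuv → vikonov
  rule 4 (intervocalic voicing): vikonov → vigonov
  ⇒ Hinikar vigonov

vigonov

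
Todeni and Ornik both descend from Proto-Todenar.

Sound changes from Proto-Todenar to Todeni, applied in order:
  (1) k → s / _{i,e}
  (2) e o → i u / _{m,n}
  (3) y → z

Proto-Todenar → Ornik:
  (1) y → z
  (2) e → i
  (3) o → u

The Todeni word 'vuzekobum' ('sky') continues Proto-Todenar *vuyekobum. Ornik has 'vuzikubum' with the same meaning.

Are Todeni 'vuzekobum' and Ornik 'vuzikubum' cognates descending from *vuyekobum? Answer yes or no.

Derive the expected Ornik reflex of *vuyekobum:
Ornik: *vuyekobum > vuzekobum > vuzikobum > vuzikubum  (by unconditioned shift, vowel merger, vowel merger)
Ornik 'vuzikubum' matches the regular reflex exactly, so the pair is cognate.

yes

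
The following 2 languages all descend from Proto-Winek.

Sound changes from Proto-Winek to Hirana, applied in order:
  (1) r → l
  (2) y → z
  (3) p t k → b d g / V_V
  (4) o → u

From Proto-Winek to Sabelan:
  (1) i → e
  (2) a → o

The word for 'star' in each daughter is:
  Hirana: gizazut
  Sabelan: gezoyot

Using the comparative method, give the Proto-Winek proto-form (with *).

Position 6: Hirana has u, Sabelan has o. Taking the neighbouring segments as reconstructed: Hirana u could go back to *o or *u; Sabelan o could go back to *a or *o — the one source consistent with every daughter is *o.
Position 2: Hirana has i, Sabelan has e. Hirana preserves i here (none of its changes turn any other segment into i), so the proto-segment is *i.
Position 4: Hirana has a, Sabelan has o. Hirana preserves a here (none of its changes turn any other segment into a), so the proto-segment is *a.
This points to *gizayot. Verify forward in each daughter:
Hirana: *gizayot > gizazot > gizazut  (by unconditioned shift, vowel merger)
Sabelan: start from *gizayot.
  rule 1 (vowel merger): gizayot → gezayot
  rule 2 (vowel merger): gezayot → gezoyot
  ⇒ Sabelan gezoyot
*gizayot is the unique common source.

*gizayot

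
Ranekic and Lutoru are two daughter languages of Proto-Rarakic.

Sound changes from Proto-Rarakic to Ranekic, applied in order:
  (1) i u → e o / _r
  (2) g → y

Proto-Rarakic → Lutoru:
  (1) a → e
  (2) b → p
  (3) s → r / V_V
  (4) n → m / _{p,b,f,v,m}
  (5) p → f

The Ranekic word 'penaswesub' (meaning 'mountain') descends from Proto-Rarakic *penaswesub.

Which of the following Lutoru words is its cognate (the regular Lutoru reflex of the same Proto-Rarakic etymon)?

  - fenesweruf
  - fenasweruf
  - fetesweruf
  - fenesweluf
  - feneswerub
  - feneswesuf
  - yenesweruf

Lutoru: start from *penaswesub.
  rule 1 (vowel merger): penaswesub → peneswesub
  rule 2 (unconditioned shift): peneswesub → peneswesup
  rule 3 (rhotacism): peneswesup → peneswerup
  rule 4: no change — peneswerup
  rule 5 (unconditioned shift): peneswerup → fenesweruf
  ⇒ Lutoru fenesweruf
Among the options, 'fenesweruf' alone shows every Lutoru change applied in order.

fenesweruf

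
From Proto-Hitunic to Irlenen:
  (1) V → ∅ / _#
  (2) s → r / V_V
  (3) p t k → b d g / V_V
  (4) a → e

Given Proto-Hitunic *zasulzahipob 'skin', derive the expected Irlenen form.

Irlenen: *zasulzahipob
  zasulzahipob (rule 1 does not apply)
  zasulzahipob → zarulzahipob   [rhotacism]
  zarulzahipob → zarulzahibob   [intervocalic voicing]
  zarulzahibob → zerulzehibob   [vowel merger]
  giving Irlenen zerulzehibob.

zerulzehibob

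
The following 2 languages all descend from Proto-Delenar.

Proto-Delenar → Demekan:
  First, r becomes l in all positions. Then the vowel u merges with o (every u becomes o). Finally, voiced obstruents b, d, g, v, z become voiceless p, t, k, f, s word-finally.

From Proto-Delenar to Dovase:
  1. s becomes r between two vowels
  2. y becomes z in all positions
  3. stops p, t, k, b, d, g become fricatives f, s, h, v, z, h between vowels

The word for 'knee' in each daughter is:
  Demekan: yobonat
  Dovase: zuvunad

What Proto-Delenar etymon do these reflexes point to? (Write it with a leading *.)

Position 7: Demekan has t, Dovase has d. Dovase preserves d here (none of its changes turn any other segment into d), so the proto-segment is *d.
Position 4: Demekan has o, Dovase has u. Dovase preserves u here (none of its changes turn any other segment into u), so the proto-segment is *u.
Position 2: Demekan has o, Dovase has u. Dovase preserves u here (none of its changes turn any other segment into u), so the proto-segment is *u.
Continuing position by position gives *yubunad; check it forward:
Demekan: start from *yubunad.
  rule 1: no change — yubunad
  rule 2 (vowel merger): yubunad → yobonad
  rule 3 (final devoicing): yobonad → yobonat
  ⇒ Demekan yobonat
Dovase: *yubunad
  yubunad (rule 1 does not apply)
  yubunad → zubunad   [unconditioned shift]
  zubunad → zuvunad   [intervocalic lenition]
  giving Dovase zuvunad.
No other proto-form is consistent with every reflex, so the reconstruction is *yubunad.

*yubunad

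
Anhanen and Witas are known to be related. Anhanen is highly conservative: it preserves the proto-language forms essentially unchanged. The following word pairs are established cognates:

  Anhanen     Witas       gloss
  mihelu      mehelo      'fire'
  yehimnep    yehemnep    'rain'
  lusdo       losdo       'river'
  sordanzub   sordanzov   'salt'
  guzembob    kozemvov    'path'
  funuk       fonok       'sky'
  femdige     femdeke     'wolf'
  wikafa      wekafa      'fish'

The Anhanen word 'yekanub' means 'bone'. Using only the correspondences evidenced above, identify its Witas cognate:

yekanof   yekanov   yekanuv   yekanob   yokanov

yekanov

sordanzub ~ sordanzov — Anhanen u corresponds to Witas o after a consonant, before a labial obstruent.
sordanzub ~ sordanzov, guzembob ~ kozemvov — Anhanen b corresponds to Witas v word-finally.
Applying these to Anhanen 'yekanub':
  yekanub → yekanob   (u→o after a consonant, before a labial obstruent)
  yekanob → yekanov   (b→v word-finally)
So the Witas cognate is 'yekanov'.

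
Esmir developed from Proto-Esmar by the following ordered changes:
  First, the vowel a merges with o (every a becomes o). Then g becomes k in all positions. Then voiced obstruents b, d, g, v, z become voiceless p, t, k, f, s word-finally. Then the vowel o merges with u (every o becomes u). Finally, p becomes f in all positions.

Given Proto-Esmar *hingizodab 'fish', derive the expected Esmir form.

Esmir: *hingizodab > hingizodob > hinkizodob > hinkizodop > hinkizudup > hinkizuduf  (by vowel merger, unconditioned shift, final devoicing, vowel merger, unconditioned shift)

hinkizuduf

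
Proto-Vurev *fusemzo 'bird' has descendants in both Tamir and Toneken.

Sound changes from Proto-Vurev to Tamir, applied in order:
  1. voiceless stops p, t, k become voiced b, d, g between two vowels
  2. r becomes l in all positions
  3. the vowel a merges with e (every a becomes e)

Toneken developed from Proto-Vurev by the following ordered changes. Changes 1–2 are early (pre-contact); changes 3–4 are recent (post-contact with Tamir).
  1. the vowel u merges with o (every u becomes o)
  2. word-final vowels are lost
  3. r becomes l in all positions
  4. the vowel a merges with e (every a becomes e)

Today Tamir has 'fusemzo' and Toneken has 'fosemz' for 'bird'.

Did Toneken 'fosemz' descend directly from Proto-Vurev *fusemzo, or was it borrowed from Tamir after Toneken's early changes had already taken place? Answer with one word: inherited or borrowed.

If inherited, *fusemzo would pass through all of Toneken's changes:
Toneken: *fusemzo
  fusemzo → fosemzo   [vowel merger]
  fosemzo → fosemz   [apocope]
  fosemz (rule 3 does not apply)
  fosemz (rule 4 does not apply)
  giving Toneken fosemz.
If borrowed from Tamir 'fusemzo' after the early changes, it would undergo only the recent ones:
  rule 3 (unconditioned shift): no change (fusemzo)
  rule 4 (vowel merger): no change (fusemzo)
  ⇒ as a loan: fusemzo
Toneken 'fosemz' matches the inherited outcome exactly, so it is an inherited cognate, not a loan.

inherited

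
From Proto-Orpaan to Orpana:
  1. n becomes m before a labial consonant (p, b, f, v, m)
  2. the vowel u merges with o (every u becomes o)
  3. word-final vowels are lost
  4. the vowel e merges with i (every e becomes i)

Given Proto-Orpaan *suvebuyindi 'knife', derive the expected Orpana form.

Orpana: *suvebuyindi > soveboyindi > soveboyind > soviboyind  (by vowel merger, apocope, vowel merger)

soviboyind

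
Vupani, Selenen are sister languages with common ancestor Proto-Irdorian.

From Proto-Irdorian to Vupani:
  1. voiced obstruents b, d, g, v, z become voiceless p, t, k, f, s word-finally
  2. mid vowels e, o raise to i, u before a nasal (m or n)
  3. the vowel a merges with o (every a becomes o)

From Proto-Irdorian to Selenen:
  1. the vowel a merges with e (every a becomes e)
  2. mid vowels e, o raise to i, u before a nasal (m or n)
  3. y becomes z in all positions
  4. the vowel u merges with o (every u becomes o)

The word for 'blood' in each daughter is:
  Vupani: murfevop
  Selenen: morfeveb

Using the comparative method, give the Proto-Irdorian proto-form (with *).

*murfevab

Position 8: Vupani has p, Selenen has b. Selenen preserves b here (none of its changes turn any other segment into b), so the proto-segment is *b.
Position 7: Vupani has o, Selenen has e. Taking the neighbouring segments as reconstructed: Vupani o could go back to *a or *o; Selenen e could go back to *a or *e — the one source consistent with every daughter is *a.
Position 2: Vupani has u, Selenen has o. Taking the neighbouring segments as reconstructed: Vupani u can only go back to *u; Selenen o could go back to *o or *u — the one source consistent with every daughter is *u.
This points to *murfevab. Verify forward in each daughter:
Vupani: start from *murfevab.
  rule 1 (final devoicing): murfevab → murfevap
  rule 2: no change — murfevap
  rule 3 (vowel merger): murfevap → murfevop
  ⇒ Vupani murfevop
Selenen: *murfevab
  murfevab → murfeveb   [vowel merger]
  murfeveb (rule 2 does not apply)
  murfeveb (rule 3 does not apply)
  murfeveb → morfeveb   [vowel merger]
  giving Selenen morfeveb.
*murfevab is the unique common source.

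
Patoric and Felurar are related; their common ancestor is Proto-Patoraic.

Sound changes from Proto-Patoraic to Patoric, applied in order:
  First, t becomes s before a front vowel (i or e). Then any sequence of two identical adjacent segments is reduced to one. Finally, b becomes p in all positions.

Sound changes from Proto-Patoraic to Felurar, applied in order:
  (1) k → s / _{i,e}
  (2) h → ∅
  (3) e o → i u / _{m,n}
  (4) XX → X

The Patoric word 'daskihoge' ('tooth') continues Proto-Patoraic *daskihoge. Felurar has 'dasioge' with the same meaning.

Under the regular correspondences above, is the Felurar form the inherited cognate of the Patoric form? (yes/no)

Derive the expected Felurar reflex of *daskihoge:
Felurar: *daskihoge > dassihoge > dassioge > dasioge  (by palatalisation, h-loss, degemination)
Felurar 'dasioge' matches the regular reflex exactly, so the pair is cognate.

yes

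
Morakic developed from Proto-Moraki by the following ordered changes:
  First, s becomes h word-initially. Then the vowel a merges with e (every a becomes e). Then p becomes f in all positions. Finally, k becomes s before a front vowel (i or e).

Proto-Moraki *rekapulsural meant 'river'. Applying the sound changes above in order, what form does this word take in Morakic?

resefulsurel

Morakic: *rekapulsural > rekepulsurel > rekefulsurel > resefulsurel  (by vowel merger, unconditioned shift, palatalisation)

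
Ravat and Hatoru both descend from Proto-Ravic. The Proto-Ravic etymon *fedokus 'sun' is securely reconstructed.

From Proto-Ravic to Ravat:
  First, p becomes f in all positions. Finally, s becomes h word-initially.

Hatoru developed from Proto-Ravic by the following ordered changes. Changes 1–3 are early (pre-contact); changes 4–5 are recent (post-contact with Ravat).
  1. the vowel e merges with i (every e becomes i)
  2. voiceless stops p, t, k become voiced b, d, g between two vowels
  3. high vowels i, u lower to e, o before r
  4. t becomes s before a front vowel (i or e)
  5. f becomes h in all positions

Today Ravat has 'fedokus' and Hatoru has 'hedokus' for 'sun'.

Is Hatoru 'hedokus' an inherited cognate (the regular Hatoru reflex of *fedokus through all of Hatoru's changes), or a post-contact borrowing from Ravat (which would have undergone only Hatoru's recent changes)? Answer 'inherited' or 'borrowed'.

borrowed

If inherited, *fedokus would pass through all of Hatoru's changes:
Hatoru: start from *fedokus.
  rule 1 (vowel merger): fedokus → fidokus
  rule 2 (intervocalic voicing): fidokus → fidogus
  rule 3: no change — fidogus
  rule 4: no change — fidogus
  rule 5 (unconditioned shift): fidogus → hidogus
  ⇒ Hatoru hidogus
If borrowed from Ravat 'fedokus' after the early changes, it would undergo only the recent ones:
  rule 4 (palatalisation): no change (fedokus)
  rule 5 (unconditioned shift): fedokus → hedokus
  ⇒ as a loan: hedokus
Hatoru 'hedokus' matches the loan outcome 'hedokus', not the inherited 'hidogus' — it skipped the early Hatoru changes, so it was borrowed from Ravat.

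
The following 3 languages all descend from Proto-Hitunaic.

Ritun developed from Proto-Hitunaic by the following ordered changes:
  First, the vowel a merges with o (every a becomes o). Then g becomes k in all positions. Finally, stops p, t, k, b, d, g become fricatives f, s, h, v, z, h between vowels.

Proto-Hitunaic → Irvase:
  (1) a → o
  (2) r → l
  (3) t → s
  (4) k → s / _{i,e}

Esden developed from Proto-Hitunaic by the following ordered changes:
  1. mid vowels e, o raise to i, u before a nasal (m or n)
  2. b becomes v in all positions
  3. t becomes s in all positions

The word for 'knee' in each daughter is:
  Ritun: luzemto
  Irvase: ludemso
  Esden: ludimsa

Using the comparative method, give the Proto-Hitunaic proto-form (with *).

Position 4: Ritun has e, Irvase has e, Esden has i. Ritun preserves e here (none of its changes turn any other segment into e), so the proto-segment is *e.
Position 3: Ritun has z, Irvase has d, Esden has d. Irvase preserves d here (none of its changes turn any other segment into d), so the proto-segment is *d.
Verify the candidate proto-form against each daughter:
Ritun: start from *ludemta.
  rule 1 (vowel merger): ludemta → ludemto
  rule 2: no change — ludemto
  rule 3 (intervocalic lenition): ludemto → luzemto
  ⇒ Ritun luzemto
Irvase: *ludemta
  ludemta → ludemto   [vowel merger]
  ludemto (rule 2 does not apply)
  ludemto → ludemso   [unconditioned shift]
  ludemso (rule 4 does not apply)
  giving Irvase ludemso.
Esden: start from *ludemta.
  rule 1 (pre-nasal raising): ludemta → ludimta
  rule 2: no change — ludimta
  rule 3 (unconditioned shift): ludimta → ludimsa
  ⇒ Esden ludimsa
Only *ludemta yields all of Ritun luzemto, Irvase ludemso, Esden ludimsa.

*ludemta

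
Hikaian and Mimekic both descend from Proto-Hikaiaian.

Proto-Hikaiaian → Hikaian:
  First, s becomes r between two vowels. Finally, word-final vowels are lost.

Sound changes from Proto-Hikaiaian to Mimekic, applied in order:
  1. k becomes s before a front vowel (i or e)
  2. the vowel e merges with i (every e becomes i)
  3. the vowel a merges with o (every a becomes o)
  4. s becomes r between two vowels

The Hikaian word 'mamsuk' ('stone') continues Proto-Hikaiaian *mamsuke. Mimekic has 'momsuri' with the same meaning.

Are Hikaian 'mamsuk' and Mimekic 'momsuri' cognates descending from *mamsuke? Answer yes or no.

yes

Derive the expected Mimekic reflex of *mamsuke:
Mimekic: *mamsuke
  mamsuke → mamsuse   [palatalisation]
  mamsuse → mamsusi   [vowel merger]
  mamsusi → momsusi   [vowel merger]
  momsusi → momsuri   [rhotacism]
  giving Mimekic momsuri.
Mimekic 'momsuri' matches the regular reflex exactly, so the pair is cognate.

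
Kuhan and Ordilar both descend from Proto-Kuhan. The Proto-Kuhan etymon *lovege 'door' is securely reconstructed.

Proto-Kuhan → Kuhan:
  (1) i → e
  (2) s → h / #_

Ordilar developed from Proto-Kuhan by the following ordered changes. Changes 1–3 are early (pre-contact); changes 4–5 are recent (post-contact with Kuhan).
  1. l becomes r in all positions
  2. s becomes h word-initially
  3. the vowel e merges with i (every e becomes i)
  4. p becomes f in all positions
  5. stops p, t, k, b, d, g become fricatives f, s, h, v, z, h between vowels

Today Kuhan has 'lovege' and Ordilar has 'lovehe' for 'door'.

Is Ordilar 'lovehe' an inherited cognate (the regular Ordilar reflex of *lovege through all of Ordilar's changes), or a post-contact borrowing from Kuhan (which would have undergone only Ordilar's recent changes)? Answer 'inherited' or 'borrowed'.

borrowed

If inherited, *lovege would pass through all of Ordilar's changes:
Ordilar: *lovege > rovege > rovigi > rovihi  (by unconditioned shift, vowel merger, intervocalic lenition)
If borrowed from Kuhan 'lovege' after the early changes, it would undergo only the recent ones:
  rule 4 (unconditioned shift): no change (lovege)
  rule 5 (intervocalic lenition): lovege → lovehe
  ⇒ as a loan: lovehe
Ordilar 'lovehe' matches the loan outcome 'lovehe', not the inherited 'rovihi' — it skipped the early Ordilar changes, so it was borrowed from Kuhan.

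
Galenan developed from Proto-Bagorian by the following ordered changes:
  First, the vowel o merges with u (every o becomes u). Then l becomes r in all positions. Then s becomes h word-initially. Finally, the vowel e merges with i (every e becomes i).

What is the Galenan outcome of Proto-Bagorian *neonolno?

niunurnu

Galenan: *neonolno
  neonolno → neunulnu   [vowel merger]
  neunulnu → neunurnu   [unconditioned shift]
  neunurnu (rule 3 does not apply)
  neunurnu → niunurnu   [vowel merger]
  giving Galenan niunurnu.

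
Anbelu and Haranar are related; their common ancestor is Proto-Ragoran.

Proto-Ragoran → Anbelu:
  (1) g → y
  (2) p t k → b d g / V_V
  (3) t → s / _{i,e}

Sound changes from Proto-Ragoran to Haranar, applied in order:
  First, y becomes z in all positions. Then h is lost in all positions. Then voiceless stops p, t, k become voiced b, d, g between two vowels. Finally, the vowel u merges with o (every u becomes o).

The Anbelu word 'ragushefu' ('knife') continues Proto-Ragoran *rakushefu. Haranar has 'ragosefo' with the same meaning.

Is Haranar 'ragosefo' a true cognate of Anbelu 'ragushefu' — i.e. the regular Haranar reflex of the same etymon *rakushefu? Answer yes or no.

Derive the expected Haranar reflex of *rakushefu:
Haranar: start from *rakushefu.
  rule 1: no change — rakushefu
  rule 2 (h-loss): rakushefu → rakusefu
  rule 3 (intervocalic voicing): rakusefu → ragusefu
  rule 4 (vowel merger): ragusefu → ragosefo
  ⇒ Haranar ragosefo
Haranar 'ragosefo' matches the regular reflex exactly, so the pair is cognate.

yes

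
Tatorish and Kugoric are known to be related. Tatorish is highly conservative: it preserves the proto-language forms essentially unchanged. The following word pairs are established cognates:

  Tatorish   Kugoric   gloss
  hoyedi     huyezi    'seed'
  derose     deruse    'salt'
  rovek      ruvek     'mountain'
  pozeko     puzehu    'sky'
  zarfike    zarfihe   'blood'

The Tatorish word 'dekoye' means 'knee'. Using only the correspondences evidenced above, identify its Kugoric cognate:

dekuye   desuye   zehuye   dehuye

dehuye

pozeko ~ puzehu — Tatorish k corresponds to Kugoric h between vowels (before a back vowel).
hoyedi ~ huyezi, derose ~ deruse — Tatorish o corresponds to Kugoric u after a consonant, before a consonant other than r, m, n, p, b, f, v.
Applying these to Tatorish 'dekoye':
  dekoye → dehoye   (k→h between vowels (before a back vowel))
  dehoye → dehuye   (o→u after a consonant, before a consonant other than r, m, n, p, b, f, v)
So the Kugoric cognate is 'dehuye'.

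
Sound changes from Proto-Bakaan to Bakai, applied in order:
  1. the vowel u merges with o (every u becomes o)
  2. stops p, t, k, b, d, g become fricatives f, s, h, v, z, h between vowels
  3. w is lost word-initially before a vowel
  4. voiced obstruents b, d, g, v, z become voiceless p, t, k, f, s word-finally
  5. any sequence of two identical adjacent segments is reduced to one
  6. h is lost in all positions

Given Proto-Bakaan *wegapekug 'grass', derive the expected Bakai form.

eafeok

Bakai: *wegapekug > wegapekog > wehafehog > ehafehog > ehafehok > eafeok  (by vowel merger, intervocalic lenition, glide loss, final devoicing, h-loss)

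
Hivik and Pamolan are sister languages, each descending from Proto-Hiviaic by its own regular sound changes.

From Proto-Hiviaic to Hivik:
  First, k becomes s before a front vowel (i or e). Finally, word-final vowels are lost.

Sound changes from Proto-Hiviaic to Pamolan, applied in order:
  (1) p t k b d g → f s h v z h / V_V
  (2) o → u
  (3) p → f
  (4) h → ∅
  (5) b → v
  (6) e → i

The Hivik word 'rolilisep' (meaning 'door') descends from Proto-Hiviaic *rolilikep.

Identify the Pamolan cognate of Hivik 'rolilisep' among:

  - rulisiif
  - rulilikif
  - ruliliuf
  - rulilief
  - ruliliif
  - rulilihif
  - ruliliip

Pamolan: *rolilikep > rolilihep > rulilihep > rulilihef > rulilief > ruliliif  (by intervocalic lenition, vowel merger, unconditioned shift, h-loss, vowel merger)

ruliliif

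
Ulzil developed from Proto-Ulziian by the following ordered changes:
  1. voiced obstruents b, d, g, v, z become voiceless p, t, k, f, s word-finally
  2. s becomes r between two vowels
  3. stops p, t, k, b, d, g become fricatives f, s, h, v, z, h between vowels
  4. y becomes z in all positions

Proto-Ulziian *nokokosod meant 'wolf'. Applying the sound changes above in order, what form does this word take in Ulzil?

Ulzil: *nokokosod > nokokosot > nokokorot > nohohorot  (by final devoicing, rhotacism, intervocalic lenition)

nohohorot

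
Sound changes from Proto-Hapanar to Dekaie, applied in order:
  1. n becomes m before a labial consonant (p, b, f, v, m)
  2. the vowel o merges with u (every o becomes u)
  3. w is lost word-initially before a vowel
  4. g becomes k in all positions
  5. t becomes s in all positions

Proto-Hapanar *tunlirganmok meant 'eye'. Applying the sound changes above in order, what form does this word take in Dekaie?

Dekaie: start from *tunlirganmok.
  rule 1 (nasal place assimilation): tunlirganmok → tunlirgammok
  rule 2 (vowel merger): tunlirgammok → tunlirgammuk
  rule 3: no change — tunlirgammuk
  rule 4 (unconditioned shift): tunlirgammuk → tunlirkammuk
  rule 5 (unconditioned shift): tunlirkammuk → sunlirkammuk
  ⇒ Dekaie sunlirkammuk

sunlirkammuk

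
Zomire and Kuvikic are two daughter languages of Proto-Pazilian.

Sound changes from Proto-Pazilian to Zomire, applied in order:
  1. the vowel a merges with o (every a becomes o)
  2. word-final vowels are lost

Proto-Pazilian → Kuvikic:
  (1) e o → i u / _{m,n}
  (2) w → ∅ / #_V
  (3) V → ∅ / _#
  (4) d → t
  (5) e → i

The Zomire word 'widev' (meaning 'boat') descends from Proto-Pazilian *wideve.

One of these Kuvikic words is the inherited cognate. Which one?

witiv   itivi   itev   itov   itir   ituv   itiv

Kuvikic: *wideve > ideve > idev > itev > itiv  (by glide loss, apocope, unconditioned shift, vowel merger)
Among the options, 'itiv' alone shows every Kuvikic change applied in order.

itiv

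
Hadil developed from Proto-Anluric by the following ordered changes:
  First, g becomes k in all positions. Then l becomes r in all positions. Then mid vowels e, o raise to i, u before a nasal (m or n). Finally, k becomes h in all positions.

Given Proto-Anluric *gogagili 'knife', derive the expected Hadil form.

Hadil: *gogagili
  gogagili → kokakili   [unconditioned shift]
  kokakili → kokakiri   [unconditioned shift]
  kokakiri (rule 3 does not apply)
  kokakiri → hohahiri   [unconditioned shift]
  giving Hadil hohahiri.

hohahiri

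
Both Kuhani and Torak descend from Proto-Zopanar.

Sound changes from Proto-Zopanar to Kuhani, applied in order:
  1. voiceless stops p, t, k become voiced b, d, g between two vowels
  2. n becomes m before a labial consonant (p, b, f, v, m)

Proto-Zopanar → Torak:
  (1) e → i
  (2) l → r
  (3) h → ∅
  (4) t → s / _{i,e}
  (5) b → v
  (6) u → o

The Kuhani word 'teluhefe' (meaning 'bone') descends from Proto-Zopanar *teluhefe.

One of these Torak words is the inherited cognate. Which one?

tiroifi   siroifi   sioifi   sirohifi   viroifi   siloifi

siroifi

Torak: *teluhefe
  teluhefe → tiluhifi   [vowel merger]
  tiluhifi → tiruhifi   [unconditioned shift]
  tiruhifi → tiruifi   [h-loss]
  tiruifi → siruifi   [palatalisation]
  siruifi (rule 5 does not apply)
  siruifi → siroifi   [vowel merger]
  giving Torak siroifi.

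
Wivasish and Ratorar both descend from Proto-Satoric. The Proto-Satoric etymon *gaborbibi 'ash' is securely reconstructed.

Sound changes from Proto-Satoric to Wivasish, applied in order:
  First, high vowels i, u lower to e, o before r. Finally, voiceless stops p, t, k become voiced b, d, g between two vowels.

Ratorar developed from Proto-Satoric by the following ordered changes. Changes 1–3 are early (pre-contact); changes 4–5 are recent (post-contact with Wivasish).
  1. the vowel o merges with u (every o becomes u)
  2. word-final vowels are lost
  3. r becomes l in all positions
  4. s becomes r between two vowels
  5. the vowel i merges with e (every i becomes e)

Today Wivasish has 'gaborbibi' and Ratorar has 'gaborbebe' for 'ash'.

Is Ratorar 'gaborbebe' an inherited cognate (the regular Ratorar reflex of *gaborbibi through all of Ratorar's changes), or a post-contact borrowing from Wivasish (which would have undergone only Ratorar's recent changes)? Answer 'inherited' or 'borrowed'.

If inherited, *gaborbibi would pass through all of Ratorar's changes:
Ratorar: *gaborbibi
  gaborbibi → gaburbibi   [vowel merger]
  gaburbibi → gaburbib   [apocope]
  gaburbib → gabulbib   [unconditioned shift]
  gabulbib (rule 4 does not apply)
  gabulbib → gabulbeb   [vowel merger]
  giving Ratorar gabulbeb.
If borrowed from Wivasish 'gaborbibi' after the early changes, it would undergo only the recent ones:
  rule 4 (rhotacism): no change (gaborbibi)
  rule 5 (vowel merger): gaborbibi → gaborbebe
  ⇒ as a loan: gaborbebe
Ratorar 'gaborbebe' matches the loan outcome 'gaborbebe', not the inherited 'gabulbeb' — it skipped the early Ratorar changes, so it was borrowed from Wivasish.

borrowed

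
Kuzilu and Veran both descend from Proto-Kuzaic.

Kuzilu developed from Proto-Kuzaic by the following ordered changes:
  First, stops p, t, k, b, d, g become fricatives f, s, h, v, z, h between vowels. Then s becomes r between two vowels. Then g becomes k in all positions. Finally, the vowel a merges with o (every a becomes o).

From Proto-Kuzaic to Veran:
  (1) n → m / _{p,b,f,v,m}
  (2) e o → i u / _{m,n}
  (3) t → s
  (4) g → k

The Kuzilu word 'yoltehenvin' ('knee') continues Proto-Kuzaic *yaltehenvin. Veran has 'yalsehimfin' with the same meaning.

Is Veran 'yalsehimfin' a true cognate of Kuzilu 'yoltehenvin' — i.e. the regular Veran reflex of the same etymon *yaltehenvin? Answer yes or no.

no

Derive the expected Veran reflex of *yaltehenvin:
Veran: *yaltehenvin
  yaltehenvin → yaltehemvin   [nasal place assimilation]
  yaltehemvin → yaltehimvin   [pre-nasal raising]
  yaltehimvin → yalsehimvin   [unconditioned shift]
  yalsehimvin (rule 4 does not apply)
  giving Veran yalsehimvin.
The regular Veran reflex would be 'yalsehimvin', but the attested form is 'yalsehimfin'. The correspondence is irregular, so they are not cognates (the Veran form has a different source).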